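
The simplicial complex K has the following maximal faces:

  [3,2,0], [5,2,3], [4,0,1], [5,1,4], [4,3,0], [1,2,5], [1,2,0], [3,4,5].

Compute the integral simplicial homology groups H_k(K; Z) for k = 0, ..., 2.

H_0 ≅ Z,  H_1 = 0,  H_2 ≅ Z.

Order the vertices as 0 < 1 < 2 < 3 < 4 < 5. Listing each simplex with vertices in this order, K has dimension 2 with simplices:

  0-simplices (6): [0], [1], [2], [3], [4], [5]
  1-simplices (12): [0,1], [0,2], [0,3], [0,4], [1,2], [1,4], [1,5], [2,3], [2,5], [3,4], [3,5], [4,5]
  2-simplices (8): [0,1,2], [0,1,4], [0,2,3], [0,3,4], [1,2,5], [1,4,5], [2,3,5], [3,4,5]

giving chain groups C_0 ≅ Z^6, C_1 ≅ Z^12, C_2 ≅ Z^8.

Boundary ∂_1: C_1 → C_0 maps an edge to its endpoints' difference, ∂[p,q] = q − p.
As a 6×12 matrix over Z this has rank 5, with invariant factors (1,1,1,1,1).

The boundary map ∂_2: C_2 → C_1 maps a triangle to the signed sum of its edges. For instance
  ∂[0,3,4] = [3,4] − [0,4] + [0,3],
  ∂[0,1,4] = [1,4] − [0,4] + [0,1].
As a 12×8 matrix over Z this has rank 7, with invariant factors (1,1,1,1,1,1,1).

Now H_k = ker ∂_k / im ∂_{k+1}, so:

  H_0: rank C_0 − rank ∂_1 = 6 − 5 = 1, and the invariant factors of ∂_1 are all 1, so H_0 = Z.
  H_1: rank ker ∂_1 − rank ∂_2 = (12 − 5) − 7 = 0, and the invariant factors of ∂_2 are all 1, so H_1 = 0.
  H_2: rank ker ∂_2 − rank ∂_3 = (8 − 7) − 0 = 1, and there is no ∂_3, so H_2 = Z.

As a check, the Euler characteristic is 6 − 12 + 8 = 2, which agrees with 1 − 0 + 1 = 2.
(K is a triangulation of the 2-sphere S^2.)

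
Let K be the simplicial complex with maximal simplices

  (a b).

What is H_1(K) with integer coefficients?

H_1 = 0.

Order the vertices as a < b. Listing each simplex with vertices in this order, K has dimension 1 with simplices:

  0-simplices (2): a, b
  1-simplices (1): ab

Hence C_0 ≅ Z^2, C_1 ≅ Z^1.

Boundary ∂_1: C_1 → C_0 sends each edge [p,q] (with p < q) to q − p. For instance
  ∂ab = b − a.
This gives a 2×1 integer matrix of rank 1; reducing to Smith normal form yields diagonal entries (1).

Reading off H_k = ker ∂_k / im ∂_{k+1}:

  H_1: rank ker ∂_1 − rank ∂_2 = (1 − 1) − 0 = 0, and there is no ∂_2, so H_1 ≅ 0.

(K is a triangulation of the 1-simplex.)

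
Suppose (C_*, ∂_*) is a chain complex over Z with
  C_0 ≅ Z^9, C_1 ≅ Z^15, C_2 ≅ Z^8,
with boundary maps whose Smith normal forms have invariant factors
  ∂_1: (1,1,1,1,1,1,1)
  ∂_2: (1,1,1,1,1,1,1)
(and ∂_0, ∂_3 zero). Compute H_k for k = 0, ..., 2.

H_0: b_0 = 9 − 0 − 7 = 2; torsion from ∂_1 factors > 1: none. So H_0 = Z^2.
H_1: b_1 = 15 − 7 − 7 = 1; torsion from ∂_2 factors > 1: none. So H_1 = Z.
H_2: b_2 = 8 − 7 − 0 = 1; torsion from ∂_3 factors > 1: none. So H_2 = Z.

H_0 = Z^2,  H_1 = Z,  H_2 = Z.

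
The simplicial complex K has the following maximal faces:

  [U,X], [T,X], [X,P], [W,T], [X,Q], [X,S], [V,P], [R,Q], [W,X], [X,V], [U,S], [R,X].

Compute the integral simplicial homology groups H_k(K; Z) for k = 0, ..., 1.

H_0 = Z,  H_1 = Z^4.

Take the total order P < Q < R < S < T < U < V < W < X on the vertex set. Then K (dimension 1) consists of the simplices:

  0-simplices (9): P, Q, R, S, T, U, V, W, X
  1-simplices (12): PV, PX, QR, QX, RX, SU, SX, TW, TX, UX, VX, WX

giving chain groups C_0 ≅ Z^9, C_1 ≅ Z^12.

Boundary ∂_1: C_1 → C_0 maps an edge to its endpoints' difference, ∂[p,q] = q − p. For instance
  ∂PV = V − P.
This gives a 9×12 integer matrix of rank 8; reducing to Smith normal form yields diagonal entries (1,1,1,1,1,1,1,1).

Now H_k = ker ∂_k / im ∂_{k+1}, so:

  H_0: rank C_0 − rank ∂_1 = 9 − 8 = 1, and the invariant factors of ∂_1 are all 1, so H_0 = Z.
  H_1: rank ker ∂_1 − rank ∂_2 = (12 − 8) − 0 = 4, and there is no ∂_2, so H_1 = Z^4.

As a check, the Euler characteristic is 9 − 12 = -3, which agrees with 1 − 4 = -3.
(K is a triangulation of a wedge of 4 circles.)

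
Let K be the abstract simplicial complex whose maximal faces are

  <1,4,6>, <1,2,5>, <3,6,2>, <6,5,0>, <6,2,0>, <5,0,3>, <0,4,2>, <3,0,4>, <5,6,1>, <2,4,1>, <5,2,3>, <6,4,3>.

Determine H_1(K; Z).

Order the vertices as 0 < 1 < 2 < 3 < 4 < 5 < 6. Listing each simplex with vertices in this order, K has dimension 2 with simplices:

  0-simplices (7): [0], [1], [2], [3], [4], [5], [6]
  1-simplices (18): [0,2], [0,3], [0,4], [0,5], [0,6], [1,2], [1,4], [1,5], [1,6], [2,3], [2,4], [2,5], [2,6], [3,4], [3,5], [3,6], [4,6], [5,6]
  2-simplices (12): [0,2,4], [0,2,6], [0,3,4], [0,3,5], [0,5,6], [1,2,4], [1,2,5], [1,4,6], [1,5,6], [2,3,5], [2,3,6], [3,4,6]

Hence C_0 ≅ Z^7, C_1 ≅ Z^18, C_2 ≅ Z^12.

∂_1: C_1 → C_0 maps an edge to its endpoints' difference, ∂[p,q] = q − p. For instance
  ∂[0,2] = [2] − [0].
As a 7×18 matrix over Z this has rank 6, with invariant factors (1,1,1,1,1,1).

Boundary ∂_2: C_2 → C_1 acts by ∂[p,q,r] = [q,r] − [p,r] + [p,q]. For instance
  ∂[0,3,4] = [3,4] − [0,4] + [0,3],
  ∂[1,5,6] = [5,6] − [1,6] + [1,5].
The resulting 18×12 matrix has rank 12, and its Smith normal form has invariant factors (1,1,1,1,1,1,1,1,1,1,1,2).

Computing H_k = (kernel of ∂_k) / (image of ∂_{k+1}):

  H_1: rank ker ∂_1 − rank ∂_2 = (18 − 6) − 12 = 0, and ∂_2 has invariant factor 2 > 1, so H_1 = Z/2.

H_1 ≅ Z/2.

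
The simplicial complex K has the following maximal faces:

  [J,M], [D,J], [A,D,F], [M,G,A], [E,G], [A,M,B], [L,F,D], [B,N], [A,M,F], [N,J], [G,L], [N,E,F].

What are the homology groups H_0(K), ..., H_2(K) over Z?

H_0 ≅ Z,  H_1 ≅ Z^5,  H_2 = 0.

Fix the vertex order A < B < D < E < F < G < J < L < M < N and write every simplex with vertices in increasing order. Then dim K = 2 and the simplices of K are:

  0-simplices (10): A, B, D, E, F, G, J, L, M, N
  1-simplices (20): AB, AD, AF, AG, AM, BM, BN, DF, DJ, DL, EF, EG, EN, FL, FM, FN, GL, GM, JM, JN
  2-simplices (6): ABM, ADF, AFM, AGM, DFL, EFN

Hence C_0 ≅ Z^10, C_1 ≅ Z^20, C_2 ≅ Z^6.

∂_1: C_1 → C_0 maps an edge to its endpoints' difference, ∂[p,q] = q − p. For instance
  ∂GM = M − G.
The 10×20 boundary matrix has rank 9 and Smith normal form diag(1,1,1,1,1,1,1,1,1).

Boundary ∂_2: C_2 → C_1 maps a triangle to the signed sum of its edges. For instance
  ∂AGM = GM − AM + AG,
  ∂ABM = BM − AM + AB.
The 20×6 boundary matrix has rank 6 and Smith normal form diag(1,1,1,1,1,1).

Reading off H_k = ker ∂_k / im ∂_{k+1}:

  H_0: rank C_0 − rank ∂_1 = 10 − 9 = 1, and the invariant factors of ∂_1 are all 1, so H_0 = Z.
  H_1: rank ker ∂_1 − rank ∂_2 = (20 − 9) − 6 = 5, and the invariant factors of ∂_2 are all 1, so H_1 = Z^5.
  H_2: rank ker ∂_2 − rank ∂_3 = (6 − 6) − 0 = 0, and there is no ∂_3, so H_2 = 0.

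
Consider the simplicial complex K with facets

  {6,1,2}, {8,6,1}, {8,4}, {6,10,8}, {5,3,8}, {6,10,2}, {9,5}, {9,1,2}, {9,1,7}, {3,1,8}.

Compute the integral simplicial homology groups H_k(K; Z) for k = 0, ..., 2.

H_0 = Z,  H_1 = Z,  H_2 = 0.

K has 10 vertices, 18 edges, 8 triangles.
rank ∂_0 = 0, rank ∂_1 = 9 ⇒ b_0 = 10 − 0 − 9 = 1; all invariant factors of ∂_1 are 1 so no torsion. So H_0 = Z.
rank ∂_1 = 9, rank ∂_2 = 8 ⇒ b_1 = 18 − 9 − 8 = 1; all invariant factors of ∂_2 are 1 so no torsion. So H_1 = Z.
rank ∂_2 = 8, rank ∂_3 = 0 ⇒ b_2 = 8 − 8 − 0 = 0. So H_2 = 0.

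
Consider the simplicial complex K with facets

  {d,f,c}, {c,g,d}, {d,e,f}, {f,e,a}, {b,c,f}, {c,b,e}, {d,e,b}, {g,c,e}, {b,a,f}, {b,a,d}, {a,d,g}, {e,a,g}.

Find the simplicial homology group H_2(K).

Order the vertices as a < b < c < d < e < f < g. Listing each simplex with vertices in this order, K has dimension 2 with simplices:

  0-simplices (7): a, b, c, d, e, f, g
  1-simplices (18): ab, ad, ae, af, ag, bc, bd, be, bf, cd, ce, cf, cg, de, df, dg, ef, eg
  2-simplices (12): abd, abf, adg, aef, aeg, bce, bcf, bde, cdf, cdg, ceg, def

so the chain groups are C_0 ≅ Z^7, C_1 ≅ Z^18, C_2 ≅ Z^12.

The boundary map ∂_1: C_1 → C_0 maps an edge to its endpoints' difference, ∂[p,q] = q − p. For instance
  ∂bd = d − b.
This gives a 7×18 integer matrix of rank 6; reducing to Smith normal form yields diagonal entries (1,1,1,1,1,1).

∂_2: C_2 → C_1 acts by ∂[p,q,r] = [q,r] − [p,r] + [p,q]. For instance
  ∂abf = bf − af + ab,
  ∂cdf = df − cf + cd.
The 18×12 boundary matrix has rank 12 and Smith normal form diag(1,1,1,1,1,1,1,1,1,1,1,2).

From H_k ≅ ker(∂_k) / im(∂_{k+1}) we obtain:

  H_2: rank ker ∂_2 − rank ∂_3 = (12 − 12) − 0 = 0, and there is no ∂_3, so H_2 ≅ 0.

(K is a triangulation of the real projective plane RP^2.)

H_2 = 0.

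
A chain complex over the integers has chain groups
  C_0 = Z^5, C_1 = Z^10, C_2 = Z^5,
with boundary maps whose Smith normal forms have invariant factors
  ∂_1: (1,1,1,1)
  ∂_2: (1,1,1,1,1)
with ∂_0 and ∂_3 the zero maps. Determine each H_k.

H_0: b_0 = 5 − 0 − 4 = 1; torsion from ∂_1 factors > 1: none. So H_0 = Z.
H_1: b_1 = 10 − 4 − 5 = 1; torsion from ∂_2 factors > 1: none. So H_1 = Z.
H_2: b_2 = 5 − 5 − 0 = 0; torsion from ∂_3 factors > 1: none. So H_2 = 0.

H_0 = Z,  H_1 = Z,  H_2 = 0.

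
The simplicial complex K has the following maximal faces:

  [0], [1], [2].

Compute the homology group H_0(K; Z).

Order the vertices as 0 < 1 < 2. Listing each simplex with vertices in this order, K has dimension 0 with simplices:

  0-simplices (3): [0], [1], [2]

Hence C_0 ≅ Z^3.

Computing H_k = (kernel of ∂_k) / (image of ∂_{k+1}):

  H_0: rank C_0 − rank ∂_1 = 3 − 0 = 3, and there is no ∂_1, so H_0 = Z^3.

(K is a triangulation of a set of 3 points.)

H_0 = Z^3.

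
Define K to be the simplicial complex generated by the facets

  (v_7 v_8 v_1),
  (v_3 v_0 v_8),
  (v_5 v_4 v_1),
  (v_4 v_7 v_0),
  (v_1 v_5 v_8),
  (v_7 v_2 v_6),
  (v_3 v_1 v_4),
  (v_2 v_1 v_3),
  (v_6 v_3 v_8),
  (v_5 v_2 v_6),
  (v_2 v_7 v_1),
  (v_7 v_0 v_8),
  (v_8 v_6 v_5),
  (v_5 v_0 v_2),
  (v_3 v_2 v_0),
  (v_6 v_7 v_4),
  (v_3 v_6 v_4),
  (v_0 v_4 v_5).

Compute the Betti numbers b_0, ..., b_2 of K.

Order the vertices as v_0 < v_1 < v_2 < v_3 < v_4 < v_5 < v_6 < v_7 < v_8. Listing each simplex with vertices in this order, K has dimension 2 with simplices:

  0-simplices (9): [v_0], [v_1], [v_2], [v_3], [v_4], [v_5], [v_6], [v_7], [v_8]
  1-simplices (27): (27 of them)
  2-simplices (18): (18 of them)

so the chain groups are C_0 ≅ Z^9, C_1 ≅ Z^27, C_2 ≅ Z^18.

The boundary map ∂_1: C_1 → C_0 maps an edge to its endpoints' difference, ∂[p,q] = q − p.
The 9×27 boundary matrix has rank 8 and Smith normal form diag(1,1,1,1,1,1,1,1).

The boundary map ∂_2: C_2 → C_1 acts by ∂[p,q,r] = [q,r] − [p,r] + [p,q]. For instance
  ∂[v_2,v_5,v_6] = [v_5,v_6] − [v_2,v_6] + [v_2,v_5],
  ∂[v_0,v_4,v_5] = [v_4,v_5] − [v_0,v_5] + [v_0,v_4].
The resulting 27×18 matrix has rank 17, and its Smith normal form has invariant factors (1,1,1,1,1,1,1,1,1,1,1,1,1,1,1,1,1).

Now H_k = ker ∂_k / im ∂_{k+1}, so:

  H_0: rank C_0 − rank ∂_1 = 9 − 8 = 1, and the invariant factors of ∂_1 are all 1, so H_0 ≅ Z.
  H_1: rank ker ∂_1 − rank ∂_2 = (27 − 8) − 17 = 2, and the invariant factors of ∂_2 are all 1, so H_1 ≅ Z^2.
  H_2: rank ker ∂_2 − rank ∂_3 = (18 − 17) − 0 = 1, and there is no ∂_3, so H_2 ≅ Z.

As a check, the Euler characteristic is 9 − 27 + 18 = 0, which agrees with 1 − 2 + 1 = 0.

Hence the Betti numbers are b_0 = 1, b_1 = 2, b_2 = 1.

b_0 = 1, b_1 = 2, b_2 = 1.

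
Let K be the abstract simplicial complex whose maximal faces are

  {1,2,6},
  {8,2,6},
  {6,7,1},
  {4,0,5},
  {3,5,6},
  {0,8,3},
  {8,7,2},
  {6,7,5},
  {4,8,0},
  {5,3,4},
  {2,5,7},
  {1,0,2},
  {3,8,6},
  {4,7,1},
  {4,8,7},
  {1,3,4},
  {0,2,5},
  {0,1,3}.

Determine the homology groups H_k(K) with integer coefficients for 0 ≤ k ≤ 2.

H_0 = Z,  H_1 = Z ⊕ Z/2,  H_2 = 0.

We work with the vertex ordering 0 < 1 < 2 < 3 < 4 < 5 < 6 < 7 < 8. The simplices of K, each written with vertices in increasing order, are:

  0-simplices (9): [0], [1], [2], [3], [4], [5], [6], [7], [8]
  1-simplices (27): (27 of them)
  2-simplices (18): [0,1,2], [0,1,3], [0,2,5], [0,3,8], [0,4,5], [0,4,8], [1,2,6], [1,3,4], [1,4,7], [1,6,7], [2,5,7], [2,6,8], [2,7,8], [3,4,5], [3,5,6], [3,6,8], [4,7,8], [5,6,7]

giving chain groups C_0 ≅ Z^9, C_1 ≅ Z^27, C_2 ≅ Z^18.

∂_1: C_1 → C_0 sends each edge [p,q] (with p < q) to q − p.
This gives a 9×27 integer matrix of rank 8; reducing to Smith normal form yields diagonal entries (1,1,1,1,1,1,1,1).

Boundary ∂_2: C_2 → C_1 maps a triangle to the signed sum of its edges. For instance
  ∂[0,3,8] = [3,8] − [0,8] + [0,3],
  ∂[0,1,2] = [1,2] − [0,2] + [0,1].
The resulting 27×18 matrix has rank 18, and its Smith normal form has invariant factors (1,1,1,1,1,1,1,1,1,1,1,1,1,1,1,1,1,2).

Now H_k = ker ∂_k / im ∂_{k+1}, so:

  H_0: rank C_0 − rank ∂_1 = 9 − 8 = 1, and the invariant factors of ∂_1 are all 1, so H_0 ≅ Z.
  H_1: rank ker ∂_1 − rank ∂_2 = (27 − 8) − 18 = 1, and ∂_2 has invariant factor 2 > 1, so H_1 ≅ Z ⊕ Z/2.
  H_2: rank ker ∂_2 − rank ∂_3 = (18 − 18) − 0 = 0, and there is no ∂_3, so H_2 ≅ 0.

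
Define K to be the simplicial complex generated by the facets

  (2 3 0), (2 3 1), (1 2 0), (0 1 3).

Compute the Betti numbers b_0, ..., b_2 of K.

Fix the vertex order 0 < 1 < 2 < 3 and write every simplex with vertices in increasing order. Then dim K = 2 and the simplices of K are:

  0-simplices (4): [0], [1], [2], [3]
  1-simplices (6): [0,1], [0,2], [0,3], [1,2], [1,3], [2,3]
  2-simplices (4): [0,1,2], [0,1,3], [0,2,3], [1,2,3]

Hence C_0 ≅ Z^4, C_1 ≅ Z^6, C_2 ≅ Z^4.

The boundary map ∂_1: C_1 → C_0 sends each edge [p,q] (with p < q) to q − p.
The resulting 4×6 matrix has rank 3, and its Smith normal form has invariant factors (1,1,1).

∂_2: C_2 → C_1 acts by ∂[p,q,r] = [q,r] − [p,r] + [p,q]. For instance
  ∂[1,2,3] = [2,3] − [1,3] + [1,2],
  ∂[0,2,3] = [2,3] − [0,3] + [0,2].
As a 6×4 matrix over Z this has rank 3, with invariant factors (1,1,1).

Computing H_k = (kernel of ∂_k) / (image of ∂_{k+1}):

  H_0: rank C_0 − rank ∂_1 = 4 − 3 = 1, and the invariant factors of ∂_1 are all 1, so H_0 = Z.
  H_1: rank ker ∂_1 − rank ∂_2 = (6 − 3) − 3 = 0, and the invariant factors of ∂_2 are all 1, so H_1 = 0.
  H_2: rank ker ∂_2 − rank ∂_3 = (4 − 3) − 0 = 1, and there is no ∂_3, so H_2 = Z.

(K is a triangulation of the 2-sphere S^2.)

Hence the Betti numbers are b_0 = 1, b_1 = 0, b_2 = 1.

b_0 = 1, b_1 = 0, b_2 = 1.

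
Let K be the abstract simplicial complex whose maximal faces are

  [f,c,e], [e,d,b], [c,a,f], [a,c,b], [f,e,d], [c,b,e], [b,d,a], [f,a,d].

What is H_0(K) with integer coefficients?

Fix the vertex order a < b < c < d < e < f and write every simplex with vertices in increasing order. Then dim K = 2 and the simplices of K are:

  0-simplices (6): a, b, c, d, e, f
  1-simplices (12): ab, ac, ad, af, bc, bd, be, ce, cf, de, df, ef
  2-simplices (8): abc, abd, acf, adf, bce, bde, cef, def

so the chain groups are C_0 ≅ Z^6, C_1 ≅ Z^12, C_2 ≅ Z^8.

Boundary ∂_1: C_1 → C_0 is given by ∂[p,q] = [q] − [p]. For instance
  ∂df = f − d.
The 6×12 boundary matrix has rank 5 and Smith normal form diag(1,1,1,1,1).

The boundary map ∂_2: C_2 → C_1 acts by ∂[p,q,r] = [q,r] − [p,r] + [p,q]. For instance
  ∂def = ef − df + de,
  ∂abd = bd − ad + ab.
The 12×8 boundary matrix has rank 7 and Smith normal form diag(1,1,1,1,1,1,1).

Computing H_k = (kernel of ∂_k) / (image of ∂_{k+1}):

  H_0: rank C_0 − rank ∂_1 = 6 − 5 = 1, and the invariant factors of ∂_1 are all 1, so H_0 ≅ Z.

H_0 = Z.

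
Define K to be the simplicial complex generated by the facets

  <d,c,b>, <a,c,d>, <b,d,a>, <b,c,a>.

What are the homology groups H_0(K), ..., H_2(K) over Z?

H_0 = Z,  H_1 = 0,  H_2 = Z.

We work with the vertex ordering a < b < c < d. The simplices of K, each written with vertices in increasing order, are:

  0-simplices (4): a, b, c, d
  1-simplices (6): ab, ac, ad, bc, bd, cd
  2-simplices (4): abc, abd, acd, bcd

giving chain groups C_0 ≅ Z^4, C_1 ≅ Z^6, C_2 ≅ Z^4.

∂_1: C_1 → C_0 sends each edge [p,q] (with p < q) to q − p.
The 4×6 boundary matrix has rank 3 and Smith normal form diag(1,1,1).

∂_2: C_2 → C_1 sends each 2-simplex [p,q,r] to [q,r] − [p,r] + [p,q]. For instance
  ∂abc = bc − ac + ab,
  ∂bcd = cd − bd + bc.
As a 6×4 matrix over Z this has rank 3, with invariant factors (1,1,1).

Reading off H_k = ker ∂_k / im ∂_{k+1}:

  H_0: rank C_0 − rank ∂_1 = 4 − 3 = 1, and the invariant factors of ∂_1 are all 1, so H_0 = Z.
  H_1: rank ker ∂_1 − rank ∂_2 = (6 − 3) − 3 = 0, and the invariant factors of ∂_2 are all 1, so H_1 = 0.
  H_2: rank ker ∂_2 − rank ∂_3 = (4 − 3) − 0 = 1, and there is no ∂_3, so H_2 = Z.

As a check, the Euler characteristic is 4 − 6 + 4 = 2, which agrees with 1 − 0 + 1 = 2.
(K is a triangulation of the 2-sphere S^2.)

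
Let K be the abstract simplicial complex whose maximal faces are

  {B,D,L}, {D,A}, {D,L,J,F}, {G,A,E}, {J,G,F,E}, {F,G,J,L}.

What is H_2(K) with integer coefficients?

H_2 = 0.

Take the total order A < B < D < E < F < G < J < L on the vertex set. Then K (dimension 3) consists of the simplices:

  0-simplices (8): A, B, D, E, F, G, J, L
  1-simplices (17): AD, AE, AG, BD, BL, DF, DJ, DL, EF, EG, EJ, FG, FJ, FL, GJ, GL, JL
  2-simplices (12): AEG, BDL, DFJ, DFL, DJL, EFG, EFJ, EGJ, FGJ, FGL, FJL, GJL
  3-simplices (3): DFJL, EFGJ, FGJL

giving chain groups C_0 ≅ Z^8, C_1 ≅ Z^17, C_2 ≅ Z^12, C_3 ≅ Z^3.

The boundary map ∂_1: C_1 → C_0 sends each edge [p,q] (with p < q) to q − p. For instance
  ∂BL = L − B.
The resulting 8×17 matrix has rank 7, and its Smith normal form has invariant factors (1,1,1,1,1,1,1).

∂_2: C_2 → C_1 maps a triangle to the signed sum of its edges. For instance
  ∂EFJ = FJ − EJ + EF,
  ∂DJL = JL − DL + DJ.
This gives a 17×12 integer matrix of rank 9; reducing to Smith normal form yields diagonal entries (1,1,1,1,1,1,1,1,1).

The boundary map ∂_3: C_3 → C_2 sends each 3-simplex σ to the alternating sum Σ_i (−1)^i (σ with its i-th vertex removed). For instance
  ∂EFGJ = FGJ − EGJ + EFJ − EFG,
  ∂DFJL = FJL − DJL + DFL − DFJ.
The resulting 12×3 matrix has rank 3, and its Smith normal form has invariant factors (1,1,1).

Computing H_k = (kernel of ∂_k) / (image of ∂_{k+1}):

  H_2: rank ker ∂_2 − rank ∂_3 = (12 − 9) − 3 = 0, and the invariant factors of ∂_3 are all 1, so H_2 = 0.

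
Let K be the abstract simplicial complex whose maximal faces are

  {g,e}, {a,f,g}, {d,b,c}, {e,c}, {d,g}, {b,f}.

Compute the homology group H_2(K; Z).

H_2 ≅ 0.

Take the total order a < b < c < d < e < f < g on the vertex set. Then K (dimension 2) consists of the simplices:

  0-simplices (7): a, b, c, d, e, f, g
  1-simplices (10): af, ag, bc, bd, bf, cd, ce, dg, eg, fg
  2-simplices (2): afg, bcd

so the chain groups are C_0 ≅ Z^7, C_1 ≅ Z^10, C_2 ≅ Z^2.

∂_1: C_1 → C_0 maps an edge to its endpoints' difference, ∂[p,q] = q − p.
The 7×10 boundary matrix has rank 6 and Smith normal form diag(1,1,1,1,1,1).

∂_2: C_2 → C_1 sends each 2-simplex [p,q,r] to [q,r] − [p,r] + [p,q]. For instance
  ∂afg = fg − ag + af,
  ∂bcd = cd − bd + bc.
As a 10×2 matrix over Z this has rank 2, with invariant factors (1,1).

Now H_k = ker ∂_k / im ∂_{k+1}, so:

  H_2: rank ker ∂_2 − rank ∂_3 = (2 − 2) − 0 = 0, and there is no ∂_3, so H_2 ≅ 0.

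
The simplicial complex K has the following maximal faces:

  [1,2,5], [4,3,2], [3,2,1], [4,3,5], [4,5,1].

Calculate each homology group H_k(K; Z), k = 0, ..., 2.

H_0 ≅ Z,  H_1 ≅ Z,  H_2 = 0.

Take the total order 1 < 2 < 3 < 4 < 5 on the vertex set. Then K (dimension 2) consists of the simplices:

  0-simplices (5): [1], [2], [3], [4], [5]
  1-simplices (10): [1,2], [1,3], [1,4], [1,5], [2,3], [2,4], [2,5], [3,4], [3,5], [4,5]
  2-simplices (5): [1,2,3], [1,2,5], [1,4,5], [2,3,4], [3,4,5]

giving chain groups C_0 ≅ Z^5, C_1 ≅ Z^10, C_2 ≅ Z^5.

∂_1: C_1 → C_0 maps an edge to its endpoints' difference, ∂[p,q] = q − p. For instance
  ∂[3,5] = [5] − [3].
The resulting 5×10 matrix has rank 4, and its Smith normal form has invariant factors (1,1,1,1).

The boundary map ∂_2: C_2 → C_1 maps a triangle to the signed sum of its edges. For instance
  ∂[1,4,5] = [4,5] − [1,5] + [1,4],
  ∂[3,4,5] = [4,5] − [3,5] + [3,4].
The resulting 10×5 matrix has rank 5, and its Smith normal form has invariant factors (1,1,1,1,1).

From H_k ≅ ker(∂_k) / im(∂_{k+1}) we obtain:

  H_0: rank C_0 − rank ∂_1 = 5 − 4 = 1, and the invariant factors of ∂_1 are all 1, so H_0 ≅ Z.
  H_1: rank ker ∂_1 − rank ∂_2 = (10 − 4) − 5 = 1, and the invariant factors of ∂_2 are all 1, so H_1 ≅ Z.
  H_2: rank ker ∂_2 − rank ∂_3 = (5 − 5) − 0 = 0, and there is no ∂_3, so H_2 ≅ 0.

(K is a triangulation of the Möbius band.)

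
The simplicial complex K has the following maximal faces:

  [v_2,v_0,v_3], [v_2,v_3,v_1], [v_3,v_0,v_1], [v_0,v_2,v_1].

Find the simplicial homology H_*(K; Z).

H_0 = Z,  H_1 = 0,  H_2 = Z.

We work with the vertex ordering v_0 < v_1 < v_2 < v_3. The simplices of K, each written with vertices in increasing order, are:

  0-simplices (4): [v_0], [v_1], [v_2], [v_3]
  1-simplices (6): [v_0,v_1], [v_0,v_2], [v_0,v_3], [v_1,v_2], [v_1,v_3], [v_2,v_3]
  2-simplices (4): [v_0,v_1,v_2], [v_0,v_1,v_3], [v_0,v_2,v_3], [v_1,v_2,v_3]

so the chain groups are C_0 ≅ Z^4, C_1 ≅ Z^6, C_2 ≅ Z^4.

The boundary map ∂_1: C_1 → C_0 sends each edge [p,q] (with p < q) to q − p. For instance
  ∂[v_1,v_3] = [v_3] − [v_1].
The resulting 4×6 matrix has rank 3, and its Smith normal form has invariant factors (1,1,1).

The boundary map ∂_2: C_2 → C_1 acts by ∂[p,q,r] = [q,r] − [p,r] + [p,q]. For instance
  ∂[v_0,v_1,v_2] = [v_1,v_2] − [v_0,v_2] + [v_0,v_1],
  ∂[v_0,v_1,v_3] = [v_1,v_3] − [v_0,v_3] + [v_0,v_1].
As a 6×4 matrix over Z this has rank 3, with invariant factors (1,1,1).

Computing H_k = (kernel of ∂_k) / (image of ∂_{k+1}):

  H_0: rank C_0 − rank ∂_1 = 4 − 3 = 1, and the invariant factors of ∂_1 are all 1, so H_0 = Z.
  H_1: rank ker ∂_1 − rank ∂_2 = (6 − 3) − 3 = 0, and the invariant factors of ∂_2 are all 1, so H_1 = 0.
  H_2: rank ker ∂_2 − rank ∂_3 = (4 − 3) − 0 = 1, and there is no ∂_3, so H_2 = Z.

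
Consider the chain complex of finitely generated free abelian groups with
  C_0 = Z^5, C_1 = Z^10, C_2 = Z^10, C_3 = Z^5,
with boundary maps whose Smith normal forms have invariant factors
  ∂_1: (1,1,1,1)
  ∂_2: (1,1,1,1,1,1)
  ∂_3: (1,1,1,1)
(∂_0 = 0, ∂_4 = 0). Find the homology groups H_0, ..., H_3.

H_0: b_0 = 5 − 0 − 4 = 1; torsion from ∂_1 factors > 1: none. So H_0 = Z.
H_1: b_1 = 10 − 4 − 6 = 0; torsion from ∂_2 factors > 1: none. So H_1 = 0.
H_2: b_2 = 10 − 6 − 4 = 0; torsion from ∂_3 factors > 1: none. So H_2 = 0.
H_3: b_3 = 5 − 4 − 0 = 1; torsion from ∂_4 factors > 1: none. So H_3 = Z.

H_0 = Z,  H_1 = 0,  H_2 = 0,  H_3 = Z.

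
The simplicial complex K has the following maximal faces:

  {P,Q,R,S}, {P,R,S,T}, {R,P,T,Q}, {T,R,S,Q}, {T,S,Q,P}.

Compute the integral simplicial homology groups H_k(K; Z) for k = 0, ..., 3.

Take the total order P < Q < R < S < T on the vertex set. Then K (dimension 3) consists of the simplices:

  0-simplices (5): P, Q, R, S, T
  1-simplices (10): PQ, PR, PS, PT, QR, QS, QT, RS, RT, ST
  2-simplices (10): PQR, PQS, PQT, PRS, PRT, PST, QRS, QRT, QST, RST
  3-simplices (5): PQRS, PQRT, PQST, PRST, QRST

so the chain groups are C_0 ≅ Z^5, C_1 ≅ Z^10, C_2 ≅ Z^10, C_3 ≅ Z^5.

∂_1: C_1 → C_0 maps an edge to its endpoints' difference, ∂[p,q] = q − p. For instance
  ∂QR = R − Q.
As a 5×10 matrix over Z this has rank 4, with invariant factors (1,1,1,1).

∂_2: C_2 → C_1 maps a triangle to the signed sum of its edges. For instance
  ∂PRT = RT − PT + PR,
  ∂RST = ST − RT + RS.
The resulting 10×10 matrix has rank 6, and its Smith normal form has invariant factors (1,1,1,1,1,1).

∂_3: C_3 → C_2 sends each 3-simplex σ to the alternating sum Σ_i (−1)^i (σ with its i-th vertex removed). For instance
  ∂PQRT = QRT − PRT + PQT − PQR,
  ∂PQRS = QRS − PRS + PQS − PQR.
As a 10×5 matrix over Z this has rank 4, with invariant factors (1,1,1,1).

Now H_k = ker ∂_k / im ∂_{k+1}, so:

  H_0: rank C_0 − rank ∂_1 = 5 − 4 = 1, and the invariant factors of ∂_1 are all 1, so H_0 ≅ Z.
  H_1: rank ker ∂_1 − rank ∂_2 = (10 − 4) − 6 = 0, and the invariant factors of ∂_2 are all 1, so H_1 ≅ 0.
  H_2: rank ker ∂_2 − rank ∂_3 = (10 − 6) − 4 = 0, and the invariant factors of ∂_3 are all 1, so H_2 ≅ 0.
  H_3: rank ker ∂_3 − rank ∂_4 = (5 − 4) − 0 = 1, and there is no ∂_4, so H_3 ≅ Z.

H_0 = Z,  H_1 = 0,  H_2 = 0,  H_3 = Z.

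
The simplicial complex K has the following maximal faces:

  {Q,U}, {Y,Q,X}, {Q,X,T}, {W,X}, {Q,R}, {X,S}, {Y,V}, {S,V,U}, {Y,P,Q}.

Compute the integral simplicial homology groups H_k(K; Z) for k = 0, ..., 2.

Order the vertices as P < Q < R < S < T < U < V < W < X < Y. Listing each simplex with vertices in this order, K has dimension 2 with simplices:

  0-simplices (10): P, Q, R, S, T, U, V, W, X, Y
  1-simplices (15): PQ, PY, QR, QT, QU, QX, QY, SU, SV, SX, TX, UV, VY, WX, XY
  2-simplices (4): PQY, QTX, QXY, SUV

giving chain groups C_0 ≅ Z^10, C_1 ≅ Z^15, C_2 ≅ Z^4.

Boundary ∂_1: C_1 → C_0 maps an edge to its endpoints' difference, ∂[p,q] = q − p.
The 10×15 boundary matrix has rank 9 and Smith normal form diag(1,1,1,1,1,1,1,1,1).

The boundary map ∂_2: C_2 → C_1 acts by ∂[p,q,r] = [q,r] − [p,r] + [p,q]. For instance
  ∂QXY = XY − QY + QX,
  ∂PQY = QY − PY + PQ.
This gives a 15×4 integer matrix of rank 4; reducing to Smith normal form yields diagonal entries (1,1,1,1).

From H_k ≅ ker(∂_k) / im(∂_{k+1}) we obtain:

  H_0: rank C_0 − rank ∂_1 = 10 − 9 = 1, and the invariant factors of ∂_1 are all 1, so H_0 = Z.
  H_1: rank ker ∂_1 − rank ∂_2 = (15 − 9) − 4 = 2, and the invariant factors of ∂_2 are all 1, so H_1 = Z^2.
  H_2: rank ker ∂_2 − rank ∂_3 = (4 − 4) − 0 = 0, and there is no ∂_3, so H_2 = 0.

As a check, the Euler characteristic is 10 − 15 + 4 = -1, which agrees with 1 − 2 + 0 = -1.

H_0 = Z,  H_1 = Z^2,  H_2 = 0.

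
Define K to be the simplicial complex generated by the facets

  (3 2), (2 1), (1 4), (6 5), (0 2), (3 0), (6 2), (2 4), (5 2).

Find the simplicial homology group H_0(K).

H_0 ≅ Z.

Order the vertices as 0 < 1 < 2 < 3 < 4 < 5 < 6. Listing each simplex with vertices in this order, K has dimension 1 with simplices:

  0-simplices (7): [0], [1], [2], [3], [4], [5], [6]
  1-simplices (9): [0,2], [0,3], [1,2], [1,4], [2,3], [2,4], [2,5], [2,6], [5,6]

so the chain groups are C_0 ≅ Z^7, C_1 ≅ Z^9.

The boundary map ∂_1: C_1 → C_0 maps an edge to its endpoints' difference, ∂[p,q] = q − p. For instance
  ∂[1,2] = [2] − [1].
The resulting 7×9 matrix has rank 6, and its Smith normal form has invariant factors (1,1,1,1,1,1).

Computing H_k = (kernel of ∂_k) / (image of ∂_{k+1}):

  H_0: rank C_0 − rank ∂_1 = 7 − 6 = 1, and the invariant factors of ∂_1 are all 1, so H_0 = Z.

(K is a triangulation of a wedge of 3 circles.)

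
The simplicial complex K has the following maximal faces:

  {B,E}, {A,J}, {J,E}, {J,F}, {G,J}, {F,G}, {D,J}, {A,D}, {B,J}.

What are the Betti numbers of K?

Order the vertices as A < B < D < E < F < G < J. Listing each simplex with vertices in this order, K has dimension 1 with simplices:

  0-simplices (7): A, B, D, E, F, G, J
  1-simplices (9): AD, AJ, BE, BJ, DJ, EJ, FG, FJ, GJ

Hence C_0 ≅ Z^7, C_1 ≅ Z^9.

∂_1: C_1 → C_0 maps an edge to its endpoints' difference, ∂[p,q] = q − p. For instance
  ∂BJ = J − B.
This gives a 7×9 integer matrix of rank 6; reducing to Smith normal form yields diagonal entries (1,1,1,1,1,1).

Reading off H_k = ker ∂_k / im ∂_{k+1}:

  H_0: rank C_0 − rank ∂_1 = 7 − 6 = 1, and the invariant factors of ∂_1 are all 1, so H_0 ≅ Z.
  H_1: rank ker ∂_1 − rank ∂_2 = (9 − 6) − 0 = 3, and there is no ∂_2, so H_1 ≅ Z^3.

(K is a triangulation of a wedge of 3 circles.)

Hence the Betti numbers are b_0 = 1, b_1 = 3.

b_0 = 1, b_1 = 3.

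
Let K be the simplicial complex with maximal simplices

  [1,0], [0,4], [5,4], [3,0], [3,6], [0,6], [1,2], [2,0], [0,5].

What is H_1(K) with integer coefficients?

H_1 = Z^3.

Fix the vertex order 0 < 1 < 2 < 3 < 4 < 5 < 6 and write every simplex with vertices in increasing order. Then dim K = 1 and the simplices of K are:

  0-simplices (7): [0], [1], [2], [3], [4], [5], [6]
  1-simplices (9): [0,1], [0,2], [0,3], [0,4], [0,5], [0,6], [1,2], [3,6], [4,5]

so the chain groups are C_0 ≅ Z^7, C_1 ≅ Z^9.

Boundary ∂_1: C_1 → C_0 sends each edge [p,q] (with p < q) to q − p. For instance
  ∂[0,4] = [4] − [0].
The resulting 7×9 matrix has rank 6, and its Smith normal form has invariant factors (1,1,1,1,1,1).

Now H_k = ker ∂_k / im ∂_{k+1}, so:

  H_1: rank ker ∂_1 − rank ∂_2 = (9 − 6) − 0 = 3, and there is no ∂_2, so H_1 ≅ Z^3.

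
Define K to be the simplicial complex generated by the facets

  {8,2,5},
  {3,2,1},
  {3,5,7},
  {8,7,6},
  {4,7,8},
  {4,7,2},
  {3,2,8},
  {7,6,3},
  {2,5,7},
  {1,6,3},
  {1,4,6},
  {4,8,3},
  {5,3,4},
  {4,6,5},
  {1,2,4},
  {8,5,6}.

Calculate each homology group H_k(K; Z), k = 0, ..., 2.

K has 8 vertices, 24 edges, 16 triangles.
rank ∂_0 = 0, rank ∂_1 = 7 ⇒ b_0 = 8 − 0 − 7 = 1; all invariant factors of ∂_1 are 1 so no torsion. So H_0 = Z.
rank ∂_1 = 7, rank ∂_2 = 15 ⇒ b_1 = 24 − 7 − 15 = 2; all invariant factors of ∂_2 are 1 so no torsion. So H_1 = Z^2.
rank ∂_2 = 15, rank ∂_3 = 0 ⇒ b_2 = 16 − 15 − 0 = 1. So H_2 = Z.

H_0 ≅ Z,  H_1 ≅ Z^2,  H_2 ≅ Z.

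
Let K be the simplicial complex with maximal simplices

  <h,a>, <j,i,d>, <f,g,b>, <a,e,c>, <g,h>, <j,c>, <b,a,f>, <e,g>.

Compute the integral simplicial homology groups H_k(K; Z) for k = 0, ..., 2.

We work with the vertex ordering a < b < c < d < e < f < g < h < i < j. The simplices of K, each written with vertices in increasing order, are:

  0-simplices (10): a, b, c, d, e, f, g, h, i, j
  1-simplices (15): ab, ac, ae, af, ah, bf, bg, ce, cj, di, dj, eg, fg, gh, ij
  2-simplices (4): abf, ace, bfg, dij

Hence C_0 ≅ Z^10, C_1 ≅ Z^15, C_2 ≅ Z^4.

The boundary map ∂_1: C_1 → C_0 is given by ∂[p,q] = [q] − [p]. For instance
  ∂ae = e − a.
The 10×15 boundary matrix has rank 9 and Smith normal form diag(1,1,1,1,1,1,1,1,1).

∂_2: C_2 → C_1 sends each 2-simplex [p,q,r] to [q,r] − [p,r] + [p,q]. For instance
  ∂ace = ce − ae + ac,
  ∂dij = ij − dj + di.
The 15×4 boundary matrix has rank 4 and Smith normal form diag(1,1,1,1).

Now H_k = ker ∂_k / im ∂_{k+1}, so:

  H_0: rank C_0 − rank ∂_1 = 10 − 9 = 1, and the invariant factors of ∂_1 are all 1, so H_0 = Z.
  H_1: rank ker ∂_1 − rank ∂_2 = (15 − 9) − 4 = 2, and the invariant factors of ∂_2 are all 1, so H_1 = Z^2.
  H_2: rank ker ∂_2 − rank ∂_3 = (4 − 4) − 0 = 0, and there is no ∂_3, so H_2 = 0.

H_0 ≅ Z,  H_1 ≅ Z^2,  H_2 = 0.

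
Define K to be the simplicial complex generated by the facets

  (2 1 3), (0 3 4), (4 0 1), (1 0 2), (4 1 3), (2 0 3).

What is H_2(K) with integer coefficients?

H_2 ≅ Z.

We work with the vertex ordering 0 < 1 < 2 < 3 < 4. The simplices of K, each written with vertices in increasing order, are:

  0-simplices (5): [0], [1], [2], [3], [4]
  1-simplices (9): [0,1], [0,2], [0,3], [0,4], [1,2], [1,3], [1,4], [2,3], [3,4]
  2-simplices (6): [0,1,2], [0,1,4], [0,2,3], [0,3,4], [1,2,3], [1,3,4]

giving chain groups C_0 ≅ Z^5, C_1 ≅ Z^9, C_2 ≅ Z^6.

Boundary ∂_1: C_1 → C_0 maps an edge to its endpoints' difference, ∂[p,q] = q − p.
As a 5×9 matrix over Z this has rank 4, with invariant factors (1,1,1,1).

The boundary map ∂_2: C_2 → C_1 sends each 2-simplex [p,q,r] to [q,r] − [p,r] + [p,q]. For instance
  ∂[0,2,3] = [2,3] − [0,3] + [0,2],
  ∂[0,1,2] = [1,2] − [0,2] + [0,1].
As a 9×6 matrix over Z this has rank 5, with invariant factors (1,1,1,1,1).

Reading off H_k = ker ∂_k / im ∂_{k+1}:

  H_2: rank ker ∂_2 − rank ∂_3 = (6 − 5) − 0 = 1, and there is no ∂_3, so H_2 ≅ Z.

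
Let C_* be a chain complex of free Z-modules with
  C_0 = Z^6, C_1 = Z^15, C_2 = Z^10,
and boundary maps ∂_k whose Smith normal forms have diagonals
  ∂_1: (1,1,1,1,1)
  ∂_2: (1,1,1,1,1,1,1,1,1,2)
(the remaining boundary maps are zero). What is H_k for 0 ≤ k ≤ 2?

H_0: b_0 = 6 − 0 − 5 = 1; torsion from ∂_1 factors > 1: none. So H_0 ≅ Z.
H_1: b_1 = 15 − 5 − 10 = 0; torsion from ∂_2 factors > 1: [2]. So H_1 ≅ Z/2.
H_2: b_2 = 10 − 10 − 0 = 0; torsion from ∂_3 factors > 1: none. So H_2 ≅ 0.

H_0 ≅ Z,  H_1 ≅ Z/2,  H_2 = 0.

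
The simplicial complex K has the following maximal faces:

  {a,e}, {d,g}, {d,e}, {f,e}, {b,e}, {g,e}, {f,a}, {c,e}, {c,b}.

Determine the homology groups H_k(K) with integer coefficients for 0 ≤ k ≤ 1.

H_0 ≅ Z,  H_1 ≅ Z^3.

K has 7 vertices, 9 edges.
rank ∂_0 = 0, rank ∂_1 = 6 ⇒ b_0 = 7 − 0 − 6 = 1; all invariant factors of ∂_1 are 1 so no torsion. So H_0 ≅ Z.
rank ∂_1 = 6, rank ∂_2 = 0 ⇒ b_1 = 9 − 6 − 0 = 3. So H_1 ≅ Z^3.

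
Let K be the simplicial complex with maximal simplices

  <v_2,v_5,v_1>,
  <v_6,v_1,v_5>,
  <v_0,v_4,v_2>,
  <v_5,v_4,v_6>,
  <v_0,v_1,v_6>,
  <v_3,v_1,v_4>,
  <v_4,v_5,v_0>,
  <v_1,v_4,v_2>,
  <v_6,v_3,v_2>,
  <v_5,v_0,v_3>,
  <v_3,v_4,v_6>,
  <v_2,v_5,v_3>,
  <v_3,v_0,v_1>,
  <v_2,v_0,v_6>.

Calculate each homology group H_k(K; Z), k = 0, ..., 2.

Order the vertices as v_0 < v_1 < v_2 < v_3 < v_4 < v_5 < v_6. Listing each simplex with vertices in this order, K has dimension 2 with simplices:

  0-simplices (7): [v_0], [v_1], [v_2], [v_3], [v_4], [v_5], [v_6]
  1-simplices (21): (21 of them)
  2-simplices (14): (14 of them)

Hence C_0 ≅ Z^7, C_1 ≅ Z^21, C_2 ≅ Z^14.

Boundary ∂_1: C_1 → C_0 maps an edge to its endpoints' difference, ∂[p,q] = q − p. For instance
  ∂[v_1,v_5] = [v_5] − [v_1].
As a 7×21 matrix over Z this has rank 6, with invariant factors (1,1,1,1,1,1).

The boundary map ∂_2: C_2 → C_1 acts by ∂[p,q,r] = [q,r] − [p,r] + [p,q]. For instance
  ∂[v_1,v_5,v_6] = [v_5,v_6] − [v_1,v_6] + [v_1,v_5],
  ∂[v_0,v_4,v_5] = [v_4,v_5] − [v_0,v_5] + [v_0,v_4].
As a 21×14 matrix over Z this has rank 13, with invariant factors (1,1,1,1,1,1,1,1,1,1,1,1,1).

Computing H_k = (kernel of ∂_k) / (image of ∂_{k+1}):

  H_0: rank C_0 − rank ∂_1 = 7 − 6 = 1, and the invariant factors of ∂_1 are all 1, so H_0 = Z.
  H_1: rank ker ∂_1 − rank ∂_2 = (21 − 6) − 13 = 2, and the invariant factors of ∂_2 are all 1, so H_1 = Z^2.
  H_2: rank ker ∂_2 − rank ∂_3 = (14 − 13) − 0 = 1, and there is no ∂_3, so H_2 = Z.

As a check, the Euler characteristic is 7 − 21 + 14 = 0, which agrees with 1 − 2 + 1 = 0.
(K is a triangulation of the torus T^2.)

H_0 ≅ Z,  H_1 ≅ Z^2,  H_2 ≅ Z.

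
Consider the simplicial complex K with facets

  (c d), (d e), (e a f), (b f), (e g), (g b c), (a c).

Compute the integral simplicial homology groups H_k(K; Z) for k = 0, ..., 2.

H_0 = Z,  H_1 = Z^3,  H_2 = 0.

We work with the vertex ordering a < b < c < d < e < f < g. The simplices of K, each written with vertices in increasing order, are:

  0-simplices (7): a, b, c, d, e, f, g
  1-simplices (11): ac, ae, af, bc, bf, bg, cd, cg, de, ef, eg
  2-simplices (2): aef, bcg

Hence C_0 ≅ Z^7, C_1 ≅ Z^11, C_2 ≅ Z^2.

The boundary map ∂_1: C_1 → C_0 sends each edge [p,q] (with p < q) to q − p. For instance
  ∂eg = g − e.
This gives a 7×11 integer matrix of rank 6; reducing to Smith normal form yields diagonal entries (1,1,1,1,1,1).

∂_2: C_2 → C_1 sends each 2-simplex [p,q,r] to [q,r] − [p,r] + [p,q]. For instance
  ∂bcg = cg − bg + bc,
  ∂aef = ef − af + ae.
The 11×2 boundary matrix has rank 2 and Smith normal form diag(1,1).

Computing H_k = (kernel of ∂_k) / (image of ∂_{k+1}):

  H_0: rank C_0 − rank ∂_1 = 7 − 6 = 1, and the invariant factors of ∂_1 are all 1, so H_0 = Z.
  H_1: rank ker ∂_1 − rank ∂_2 = (11 − 6) − 2 = 3, and the invariant factors of ∂_2 are all 1, so H_1 = Z^3.
  H_2: rank ker ∂_2 − rank ∂_3 = (2 − 2) − 0 = 0, and there is no ∂_3, so H_2 = 0.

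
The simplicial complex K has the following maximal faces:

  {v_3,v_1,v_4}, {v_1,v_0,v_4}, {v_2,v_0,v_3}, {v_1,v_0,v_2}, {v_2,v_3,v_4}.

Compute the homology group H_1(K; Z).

Order the vertices as v_0 < v_1 < v_2 < v_3 < v_4. Listing each simplex with vertices in this order, K has dimension 2 with simplices:

  0-simplices (5): [v_0], [v_1], [v_2], [v_3], [v_4]
  1-simplices (10): [v_0,v_1], [v_0,v_2], [v_0,v_3], [v_0,v_4], [v_1,v_2], [v_1,v_3], [v_1,v_4], [v_2,v_3], [v_2,v_4], [v_3,v_4]
  2-simplices (5): [v_0,v_1,v_2], [v_0,v_1,v_4], [v_0,v_2,v_3], [v_1,v_3,v_4], [v_2,v_3,v_4]

giving chain groups C_0 ≅ Z^5, C_1 ≅ Z^10, C_2 ≅ Z^5.

The boundary map ∂_1: C_1 → C_0 is given by ∂[p,q] = [q] − [p]. For instance
  ∂[v_1,v_2] = [v_2] − [v_1].
This gives a 5×10 integer matrix of rank 4; reducing to Smith normal form yields diagonal entries (1,1,1,1).

Boundary ∂_2: C_2 → C_1 maps a triangle to the signed sum of its edges. For instance
  ∂[v_0,v_1,v_2] = [v_1,v_2] − [v_0,v_2] + [v_0,v_1],
  ∂[v_1,v_3,v_4] = [v_3,v_4] − [v_1,v_4] + [v_1,v_3].
The resulting 10×5 matrix has rank 5, and its Smith normal form has invariant factors (1,1,1,1,1).

From H_k ≅ ker(∂_k) / im(∂_{k+1}) we obtain:

  H_1: rank ker ∂_1 − rank ∂_2 = (10 − 4) − 5 = 1, and the invariant factors of ∂_2 are all 1, so H_1 = Z.

H_1 ≅ Z.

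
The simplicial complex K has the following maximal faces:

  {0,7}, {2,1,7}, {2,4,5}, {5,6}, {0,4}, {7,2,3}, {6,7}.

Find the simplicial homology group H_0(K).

H_0 = Z.

Take the total order 0 < 1 < 2 < 3 < 4 < 5 < 6 < 7 on the vertex set. Then K (dimension 2) consists of the simplices:

  0-simplices (8): [0], [1], [2], [3], [4], [5], [6], [7]
  1-simplices (12): [0,4], [0,7], [1,2], [1,7], [2,3], [2,4], [2,5], [2,7], [3,7], [4,5], [5,6], [6,7]
  2-simplices (3): [1,2,7], [2,3,7], [2,4,5]

so the chain groups are C_0 ≅ Z^8, C_1 ≅ Z^12, C_2 ≅ Z^3.

Boundary ∂_1: C_1 → C_0 maps an edge to its endpoints' difference, ∂[p,q] = q − p.
As a 8×12 matrix over Z this has rank 7, with invariant factors (1,1,1,1,1,1,1).

∂_2: C_2 → C_1 maps a triangle to the signed sum of its edges. For instance
  ∂[2,4,5] = [4,5] − [2,5] + [2,4],
  ∂[2,3,7] = [3,7] − [2,7] + [2,3].
This gives a 12×3 integer matrix of rank 3; reducing to Smith normal form yields diagonal entries (1,1,1).

From H_k ≅ ker(∂_k) / im(∂_{k+1}) we obtain:

  H_0: rank C_0 − rank ∂_1 = 8 − 7 = 1, and the invariant factors of ∂_1 are all 1, so H_0 ≅ Z.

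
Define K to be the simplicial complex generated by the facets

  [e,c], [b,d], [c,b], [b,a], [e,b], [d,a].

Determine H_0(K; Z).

We work with the vertex ordering a < b < c < d < e. The simplices of K, each written with vertices in increasing order, are:

  0-simplices (5): a, b, c, d, e
  1-simplices (6): ab, ad, bc, bd, be, ce

Hence C_0 ≅ Z^5, C_1 ≅ Z^6.

Boundary ∂_1: C_1 → C_0 is given by ∂[p,q] = [q] − [p]. For instance
  ∂ad = d − a.
The resulting 5×6 matrix has rank 4, and its Smith normal form has invariant factors (1,1,1,1).

Reading off H_k = ker ∂_k / im ∂_{k+1}:

  H_0: rank C_0 − rank ∂_1 = 5 − 4 = 1, and the invariant factors of ∂_1 are all 1, so H_0 = Z.

H_0 = Z.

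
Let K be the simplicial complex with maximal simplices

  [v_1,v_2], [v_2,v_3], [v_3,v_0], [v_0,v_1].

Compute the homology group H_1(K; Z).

H_1 ≅ Z.

Take the total order v_0 < v_1 < v_2 < v_3 on the vertex set. Then K (dimension 1) consists of the simplices:

  0-simplices (4): [v_0], [v_1], [v_2], [v_3]
  1-simplices (4): [v_0,v_1], [v_0,v_3], [v_1,v_2], [v_2,v_3]

Hence C_0 ≅ Z^4, C_1 ≅ Z^4.

∂_1: C_1 → C_0 is given by ∂[p,q] = [q] − [p]. For instance
  ∂[v_1,v_2] = [v_2] − [v_1].
The 4×4 boundary matrix has rank 3 and Smith normal form diag(1,1,1).

Now H_k = ker ∂_k / im ∂_{k+1}, so:

  H_1: rank ker ∂_1 − rank ∂_2 = (4 − 3) − 0 = 1, and there is no ∂_2, so H_1 = Z.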